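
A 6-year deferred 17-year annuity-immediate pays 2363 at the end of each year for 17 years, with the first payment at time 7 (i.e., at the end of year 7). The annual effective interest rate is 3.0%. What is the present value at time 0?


PV at time 6 of the 17-year annuity-immediate:
a_n = 2363 * (1-(1+0.03)^(-17))/0.03 = 31111.5379
Discount back 6 years to time 0:
PV = 31111.5379 * (1+0.03)^(-6)
= 31111.5379 * 0.837484
= 26055.4232


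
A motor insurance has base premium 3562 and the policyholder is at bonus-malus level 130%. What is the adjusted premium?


adjusted = base * BM_level / 100
= 3562 * 130 / 100
= 3562 * 1.3
= 4630.6


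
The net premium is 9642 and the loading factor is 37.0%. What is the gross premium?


Gross = net * (1 + loading)
= 9642 * (1 + 0.37)
= 9642 * 1.37
= 13209.54


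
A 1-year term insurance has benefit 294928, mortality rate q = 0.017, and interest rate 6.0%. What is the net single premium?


NSP = benefit * q * v
v = 1/(1+i) = 0.943396
NSP = 294928 * 0.017 * 0.943396
= 4729.9774


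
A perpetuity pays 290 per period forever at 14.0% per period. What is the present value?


PV = PMT / i
= 290 / 0.14
= 2071.4286


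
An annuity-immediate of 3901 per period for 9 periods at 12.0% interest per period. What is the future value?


FV = PMT * ((1+i)^n - 1) / i
= 3901 * ((1.12)^9 - 1) / 0.12
= 3901 * (2.773079 - 1) / 0.12
= 57639.8353


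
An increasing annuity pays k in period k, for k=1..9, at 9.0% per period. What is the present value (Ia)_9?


(Ia)_n = sum_{k=1}^{n} k * v^k, v = 1/(1+i)
v = 0.917431
Sum computed term by term:
(Ia)_9 = 26.5663


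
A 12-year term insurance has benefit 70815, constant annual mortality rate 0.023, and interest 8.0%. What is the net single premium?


NSP = benefit * sum_{k=0}^{n-1} k_p_x * q * v^(k+1)
With constant q=0.023, v=0.925926
Sum = 0.156229
NSP = 70815 * 0.156229
= 11063.3649


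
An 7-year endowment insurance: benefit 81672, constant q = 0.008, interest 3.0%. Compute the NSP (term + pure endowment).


Term component = 3978.0845
Pure endowment = 7_p_x * v^7 * benefit = 0.945326 * 0.813092 * 81672 = 62776.0988
NSP = 66754.1832


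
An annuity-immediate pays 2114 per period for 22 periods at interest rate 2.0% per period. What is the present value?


PV = PMT * (1 - (1+i)^(-n)) / i
= 2114 * (1 - (1+0.02)^(-22)) / 0.02
= 2114 * (1 - 0.646839) / 0.02
= 2114 * 17.658048
= 37329.1139


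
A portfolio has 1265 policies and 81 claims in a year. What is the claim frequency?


frequency = claims / policies
= 81 / 1265
= 0.064


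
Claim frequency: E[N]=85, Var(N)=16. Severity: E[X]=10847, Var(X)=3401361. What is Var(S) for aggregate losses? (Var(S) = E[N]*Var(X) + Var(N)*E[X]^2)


Var(S) = E[N]*Var(X) + Var(N)*E[X]^2
= 85*3401361 + 16*10847^2
= 289115685 + 1882518544
= 2.1716e+09


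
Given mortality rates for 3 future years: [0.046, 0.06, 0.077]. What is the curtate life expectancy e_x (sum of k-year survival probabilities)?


e_x = sum_{k=1}^{n} k_p_x
k_p_x values:
  1_p_x = 0.954
  2_p_x = 0.89676
  3_p_x = 0.827709
e_x = 2.6785


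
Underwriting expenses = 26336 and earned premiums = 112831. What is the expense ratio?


Expense ratio = expenses / premiums
= 26336 / 112831
= 0.2334


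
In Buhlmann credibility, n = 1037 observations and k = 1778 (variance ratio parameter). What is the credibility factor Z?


Z = n / (n + k)
= 1037 / (1037 + 1778)
= 1037 / 2815
= 0.3684


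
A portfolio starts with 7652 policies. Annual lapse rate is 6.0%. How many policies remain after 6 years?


remaining = initial * (1 - lapse)^years
= 7652 * (1 - 0.06)^6
= 7652 * 0.68987
= 5278.8836


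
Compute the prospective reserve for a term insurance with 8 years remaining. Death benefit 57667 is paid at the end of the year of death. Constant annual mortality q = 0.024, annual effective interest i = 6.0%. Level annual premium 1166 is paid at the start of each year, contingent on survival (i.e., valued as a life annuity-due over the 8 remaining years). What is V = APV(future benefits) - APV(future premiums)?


v = 1/(1+i) = 0.943396
APV(future benefits) per unit = sum_{k=0}^{7} k_p_x * q * v^(k+1) = 0.138115
APV(future benefits) = 57667 * 0.138115 = 7964.6911
Life annuity-due factor ä_{x:8} = sum_{k=0}^{7} k_p_x * v^k = 6.100089
APV(future premiums) = 1166 * 6.100089 = 7112.7042
V = 7964.6911 - 7112.7042
= 851.9868


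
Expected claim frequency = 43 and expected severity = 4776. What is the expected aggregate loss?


E[S] = E[N] * E[X]
= 43 * 4776
= 205368


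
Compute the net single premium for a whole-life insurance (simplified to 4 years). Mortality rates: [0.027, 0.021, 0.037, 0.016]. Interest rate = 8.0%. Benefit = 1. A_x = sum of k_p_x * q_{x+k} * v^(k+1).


v = 0.925926
Year 0: k_p_x=1.0, q=0.027, term=0.025
Year 1: k_p_x=0.973, q=0.021, term=0.017518
Year 2: k_p_x=0.952567, q=0.037, term=0.027979
Year 3: k_p_x=0.917322, q=0.016, term=0.010788
A_x = 0.0813


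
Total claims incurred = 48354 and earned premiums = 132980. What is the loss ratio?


Loss ratio = claims / premiums
= 48354 / 132980
= 0.3636


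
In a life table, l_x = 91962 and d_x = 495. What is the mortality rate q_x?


q_x = d_x / l_x
= 495 / 91962
= 0.0054


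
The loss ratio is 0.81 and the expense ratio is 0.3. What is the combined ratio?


Combined ratio = loss ratio + expense ratio
= 0.81 + 0.3
= 1.11


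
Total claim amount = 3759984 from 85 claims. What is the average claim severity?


severity = total / number
= 3759984 / 85
= 44235.1059


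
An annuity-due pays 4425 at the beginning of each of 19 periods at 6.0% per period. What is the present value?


PV_due = PMT * (1-(1+i)^(-n))/i * (1+i)
PV_immediate = 49374.6655
PV_due = 49374.6655 * 1.06
= 52337.1454


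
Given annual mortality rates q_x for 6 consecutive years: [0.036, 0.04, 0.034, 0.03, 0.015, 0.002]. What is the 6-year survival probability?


p_k = 1 - q_k for each year
Survival = product of (1 - q_k)
= 0.964 * 0.96 * 0.966 * 0.97 * 0.985 * 0.998
= 0.8524


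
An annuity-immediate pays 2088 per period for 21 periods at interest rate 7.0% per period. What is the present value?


PV = PMT * (1 - (1+i)^(-n)) / i
= 2088 * (1 - (1+0.07)^(-21)) / 0.07
= 2088 * (1 - 0.241513) / 0.07
= 2088 * 10.835527
= 22624.5811


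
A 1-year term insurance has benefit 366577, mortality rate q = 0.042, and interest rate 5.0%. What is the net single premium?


NSP = benefit * q * v
v = 1/(1+i) = 0.952381
NSP = 366577 * 0.042 * 0.952381
= 14663.08


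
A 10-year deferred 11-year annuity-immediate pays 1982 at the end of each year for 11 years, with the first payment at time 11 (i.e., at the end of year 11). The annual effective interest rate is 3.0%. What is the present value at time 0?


PV at time 10 of the 11-year annuity-immediate:
a_n = 1982 * (1-(1+0.03)^(-11))/0.03 = 18338.701
Discount back 10 years to time 0:
PV = 18338.701 * (1+0.03)^(-10)
= 18338.701 * 0.744094
= 13645.7158


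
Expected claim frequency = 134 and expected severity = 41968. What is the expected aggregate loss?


E[S] = E[N] * E[X]
= 134 * 41968
= 5.6237e+06


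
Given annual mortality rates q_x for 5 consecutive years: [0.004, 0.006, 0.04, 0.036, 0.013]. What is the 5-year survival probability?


p_k = 1 - q_k for each year
Survival = product of (1 - q_k)
= 0.996 * 0.994 * 0.96 * 0.964 * 0.987
= 0.9043


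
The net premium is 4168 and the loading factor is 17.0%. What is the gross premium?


Gross = net * (1 + loading)
= 4168 * (1 + 0.17)
= 4168 * 1.17
= 4876.56


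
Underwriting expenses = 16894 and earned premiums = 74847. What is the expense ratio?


Expense ratio = expenses / premiums
= 16894 / 74847
= 0.2257


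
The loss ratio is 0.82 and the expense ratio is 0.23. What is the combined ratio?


Combined ratio = loss ratio + expense ratio
= 0.82 + 0.23
= 1.05


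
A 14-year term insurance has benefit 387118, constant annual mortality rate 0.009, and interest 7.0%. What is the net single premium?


NSP = benefit * sum_{k=0}^{n-1} k_p_x * q * v^(k+1)
With constant q=0.009, v=0.934579
Sum = 0.074995
NSP = 387118 * 0.074995
= 29031.9186


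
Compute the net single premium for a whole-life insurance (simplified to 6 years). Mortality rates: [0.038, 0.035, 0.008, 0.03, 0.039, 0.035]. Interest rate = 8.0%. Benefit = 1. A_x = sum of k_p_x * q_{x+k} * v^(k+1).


v = 0.925926
Year 0: k_p_x=1.0, q=0.038, term=0.035185
Year 1: k_p_x=0.962, q=0.035, term=0.028867
Year 2: k_p_x=0.92833, q=0.008, term=0.005896
Year 3: k_p_x=0.920903, q=0.03, term=0.020307
Year 4: k_p_x=0.893276, q=0.039, term=0.02371
Year 5: k_p_x=0.858438, q=0.035, term=0.018934
A_x = 0.1329


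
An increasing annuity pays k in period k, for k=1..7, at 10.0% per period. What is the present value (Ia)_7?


(Ia)_n = sum_{k=1}^{n} k * v^k, v = 1/(1+i)
v = 0.909091
Sum computed term by term:
(Ia)_7 = 17.6315


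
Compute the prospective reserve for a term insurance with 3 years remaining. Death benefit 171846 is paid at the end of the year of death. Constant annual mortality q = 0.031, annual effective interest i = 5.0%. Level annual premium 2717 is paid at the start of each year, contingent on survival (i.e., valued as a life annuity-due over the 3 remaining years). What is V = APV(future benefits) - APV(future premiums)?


v = 1/(1+i) = 0.952381
APV(future benefits) per unit = sum_{k=0}^{2} k_p_x * q * v^(k+1) = 0.081914
APV(future benefits) = 171846 * 0.081914 = 14076.6744
Life annuity-due factor ä_{x:3} = sum_{k=0}^{2} k_p_x * v^k = 2.774522
APV(future premiums) = 2717 * 2.774522 = 7538.3775
V = 14076.6744 - 7538.3775
= 6538.2969


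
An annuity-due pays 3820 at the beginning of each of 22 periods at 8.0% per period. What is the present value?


PV_due = PMT * (1-(1+i)^(-n))/i * (1+i)
PV_immediate = 38966.8408
PV_due = 38966.8408 * 1.08
= 42084.1881


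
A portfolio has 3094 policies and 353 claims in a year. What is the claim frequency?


frequency = claims / policies
= 353 / 3094
= 0.1141


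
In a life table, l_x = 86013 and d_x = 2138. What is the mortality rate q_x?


q_x = d_x / l_x
= 2138 / 86013
= 0.0249


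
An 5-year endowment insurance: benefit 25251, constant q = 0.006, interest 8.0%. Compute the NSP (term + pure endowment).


Term component = 598.2562
Pure endowment = 5_p_x * v^5 * benefit = 0.970358 * 0.680583 * 25251 = 16675.9939
NSP = 17274.2501


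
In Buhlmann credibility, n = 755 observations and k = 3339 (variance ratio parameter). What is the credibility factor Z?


Z = n / (n + k)
= 755 / (755 + 3339)
= 755 / 4094
= 0.1844


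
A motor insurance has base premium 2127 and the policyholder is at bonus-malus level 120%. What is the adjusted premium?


adjusted = base * BM_level / 100
= 2127 * 120 / 100
= 2127 * 1.2
= 2552.4


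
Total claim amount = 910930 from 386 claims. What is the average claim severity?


severity = total / number
= 910930 / 386
= 2359.9223


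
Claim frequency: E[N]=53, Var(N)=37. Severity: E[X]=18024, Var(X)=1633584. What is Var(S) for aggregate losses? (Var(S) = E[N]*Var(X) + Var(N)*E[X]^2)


Var(S) = E[N]*Var(X) + Var(N)*E[X]^2
= 53*1633584 + 37*18024^2
= 86579952 + 12019989312
= 1.2107e+10


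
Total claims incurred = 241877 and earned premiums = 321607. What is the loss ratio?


Loss ratio = claims / premiums
= 241877 / 321607
= 0.7521


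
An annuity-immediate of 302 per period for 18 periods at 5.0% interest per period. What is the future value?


FV = PMT * ((1+i)^n - 1) / i
= 302 * ((1.05)^18 - 1) / 0.05
= 302 * (2.406619 - 1) / 0.05
= 8495.9802


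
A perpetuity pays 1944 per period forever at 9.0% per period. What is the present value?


PV = PMT / i
= 1944 / 0.09
= 21600.0


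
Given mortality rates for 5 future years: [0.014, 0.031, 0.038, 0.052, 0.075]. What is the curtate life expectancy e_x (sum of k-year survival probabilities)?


e_x = sum_{k=1}^{n} k_p_x
k_p_x values:
  1_p_x = 0.986
  2_p_x = 0.955434
  3_p_x = 0.919128
  4_p_x = 0.871333
  5_p_x = 0.805983
e_x = 4.5379


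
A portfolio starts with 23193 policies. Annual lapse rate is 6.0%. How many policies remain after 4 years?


remaining = initial * (1 - lapse)^years
= 23193 * (1 - 0.06)^4
= 23193 * 0.780749
= 18107.9106


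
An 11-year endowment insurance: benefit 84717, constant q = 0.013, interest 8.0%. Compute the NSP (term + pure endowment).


Term component = 7444.1297
Pure endowment = 11_p_x * v^11 * benefit = 0.865942 * 0.428883 * 84717 = 31462.8411
NSP = 38906.9709


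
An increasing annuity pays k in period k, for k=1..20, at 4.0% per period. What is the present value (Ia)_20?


(Ia)_n = sum_{k=1}^{n} k * v^k, v = 1/(1+i)
v = 0.961538
Sum computed term by term:
(Ia)_20 = 125.155


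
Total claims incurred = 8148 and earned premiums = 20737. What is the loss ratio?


Loss ratio = claims / premiums
= 8148 / 20737
= 0.3929


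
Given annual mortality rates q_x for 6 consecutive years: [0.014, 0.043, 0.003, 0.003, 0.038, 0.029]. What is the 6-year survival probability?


p_k = 1 - q_k for each year
Survival = product of (1 - q_k)
= 0.986 * 0.957 * 0.997 * 0.997 * 0.962 * 0.971
= 0.8761


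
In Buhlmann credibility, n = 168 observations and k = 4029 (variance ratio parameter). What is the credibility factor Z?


Z = n / (n + k)
= 168 / (168 + 4029)
= 168 / 4197
= 0.04


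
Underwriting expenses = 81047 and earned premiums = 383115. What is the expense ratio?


Expense ratio = expenses / premiums
= 81047 / 383115
= 0.2115


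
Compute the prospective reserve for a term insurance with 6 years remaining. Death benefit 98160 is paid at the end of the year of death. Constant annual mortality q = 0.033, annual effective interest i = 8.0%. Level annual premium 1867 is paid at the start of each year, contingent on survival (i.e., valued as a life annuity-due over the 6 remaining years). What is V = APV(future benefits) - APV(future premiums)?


v = 1/(1+i) = 0.925926
APV(future benefits) per unit = sum_{k=0}^{5} k_p_x * q * v^(k+1) = 0.141565
APV(future benefits) = 98160 * 0.141565 = 13895.9953
Life annuity-due factor ä_{x:6} = sum_{k=0}^{5} k_p_x * v^k = 4.633028
APV(future premiums) = 1867 * 4.633028 = 8649.8633
V = 13895.9953 - 8649.8633
= 5246.132


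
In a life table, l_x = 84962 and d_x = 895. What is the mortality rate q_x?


q_x = d_x / l_x
= 895 / 84962
= 0.0105


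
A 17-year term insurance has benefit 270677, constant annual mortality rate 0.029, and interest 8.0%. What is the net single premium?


NSP = benefit * sum_{k=0}^{n-1} k_p_x * q * v^(k+1)
With constant q=0.029, v=0.925926
Sum = 0.222454
NSP = 270677 * 0.222454
= 60213.245


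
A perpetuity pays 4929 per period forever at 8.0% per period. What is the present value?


PV = PMT / i
= 4929 / 0.08
= 61612.5


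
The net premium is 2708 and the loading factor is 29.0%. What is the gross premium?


Gross = net * (1 + loading)
= 2708 * (1 + 0.29)
= 2708 * 1.29
= 3493.32


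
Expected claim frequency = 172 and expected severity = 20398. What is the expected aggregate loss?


E[S] = E[N] * E[X]
= 172 * 20398
= 3.5085e+06


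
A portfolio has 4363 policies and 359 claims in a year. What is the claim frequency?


frequency = claims / policies
= 359 / 4363
= 0.0823


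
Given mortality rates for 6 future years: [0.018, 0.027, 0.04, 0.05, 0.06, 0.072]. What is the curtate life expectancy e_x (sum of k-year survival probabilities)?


e_x = sum_{k=1}^{n} k_p_x
k_p_x values:
  1_p_x = 0.982
  2_p_x = 0.955486
  3_p_x = 0.917267
  4_p_x = 0.871403
  5_p_x = 0.819119
  6_p_x = 0.760142
e_x = 5.3054


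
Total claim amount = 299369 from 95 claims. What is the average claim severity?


severity = total / number
= 299369 / 95
= 3151.2526


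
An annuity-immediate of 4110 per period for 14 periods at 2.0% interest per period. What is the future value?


FV = PMT * ((1+i)^n - 1) / i
= 4110 * ((1.02)^14 - 1) / 0.02
= 4110 * (1.319479 - 1) / 0.02
= 65652.8858


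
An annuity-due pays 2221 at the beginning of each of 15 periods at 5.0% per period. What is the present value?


PV_due = PMT * (1-(1+i)^(-n))/i * (1+i)
PV_immediate = 23053.2205
PV_due = 23053.2205 * 1.05
= 24205.8815


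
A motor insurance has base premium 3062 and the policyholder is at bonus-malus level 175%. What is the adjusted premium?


adjusted = base * BM_level / 100
= 3062 * 175 / 100
= 3062 * 1.75
= 5358.5


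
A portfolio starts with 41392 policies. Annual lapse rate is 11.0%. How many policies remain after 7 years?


remaining = initial * (1 - lapse)^years
= 41392 * (1 - 0.11)^7
= 41392 * 0.442313
= 18308.2341


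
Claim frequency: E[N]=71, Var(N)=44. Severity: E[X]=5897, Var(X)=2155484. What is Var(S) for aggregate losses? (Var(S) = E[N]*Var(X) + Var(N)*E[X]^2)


Var(S) = E[N]*Var(X) + Var(N)*E[X]^2
= 71*2155484 + 44*5897^2
= 153039364 + 1530082796
= 1.6831e+09


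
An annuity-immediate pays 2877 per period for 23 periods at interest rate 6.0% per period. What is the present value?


PV = PMT * (1 - (1+i)^(-n)) / i
= 2877 * (1 - (1+0.06)^(-23)) / 0.06
= 2877 * (1 - 0.261797) / 0.06
= 2877 * 12.303379
= 35396.8213


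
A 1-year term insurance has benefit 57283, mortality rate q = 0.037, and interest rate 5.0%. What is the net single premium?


NSP = benefit * q * v
v = 1/(1+i) = 0.952381
NSP = 57283 * 0.037 * 0.952381
= 2018.5438


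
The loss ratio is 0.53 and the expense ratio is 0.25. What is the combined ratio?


Combined ratio = loss ratio + expense ratio
= 0.53 + 0.25
= 0.78


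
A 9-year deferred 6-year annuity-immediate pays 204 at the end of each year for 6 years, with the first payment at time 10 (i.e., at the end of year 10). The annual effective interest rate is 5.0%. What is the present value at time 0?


PV at time 9 of the 6-year annuity-immediate:
a_n = 204 * (1-(1+0.05)^(-6))/0.05 = 1035.4412
Discount back 9 years to time 0:
PV = 1035.4412 * (1+0.05)^(-9)
= 1035.4412 * 0.644609
= 667.4546


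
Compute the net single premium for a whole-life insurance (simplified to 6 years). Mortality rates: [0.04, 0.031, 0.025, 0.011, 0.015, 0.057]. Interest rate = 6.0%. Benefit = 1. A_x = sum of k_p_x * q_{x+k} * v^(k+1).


v = 0.943396
Year 0: k_p_x=1.0, q=0.04, term=0.037736
Year 1: k_p_x=0.96, q=0.031, term=0.026486
Year 2: k_p_x=0.93024, q=0.025, term=0.019526
Year 3: k_p_x=0.906984, q=0.011, term=0.007903
Year 4: k_p_x=0.897007, q=0.015, term=0.010054
Year 5: k_p_x=0.883552, q=0.057, term=0.035504
A_x = 0.1372


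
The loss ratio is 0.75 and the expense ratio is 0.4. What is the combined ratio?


Combined ratio = loss ratio + expense ratio
= 0.75 + 0.4
= 1.15


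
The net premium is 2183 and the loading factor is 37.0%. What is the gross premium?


Gross = net * (1 + loading)
= 2183 * (1 + 0.37)
= 2183 * 1.37
= 2990.71


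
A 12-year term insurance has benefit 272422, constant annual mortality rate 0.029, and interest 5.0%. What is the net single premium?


NSP = benefit * sum_{k=0}^{n-1} k_p_x * q * v^(k+1)
With constant q=0.029, v=0.952381
Sum = 0.223497
NSP = 272422 * 0.223497
= 60885.408


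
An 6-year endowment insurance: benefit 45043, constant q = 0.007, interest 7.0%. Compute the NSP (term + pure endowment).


Term component = 1478.8802
Pure endowment = 6_p_x * v^6 * benefit = 0.958728 * 0.666342 * 45043 = 28775.3181
NSP = 30254.1983


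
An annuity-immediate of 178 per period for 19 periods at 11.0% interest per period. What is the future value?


FV = PMT * ((1+i)^n - 1) / i
= 178 * ((1.11)^19 - 1) / 0.11
= 178 * (7.263344 - 1) / 0.11
= 10135.2289


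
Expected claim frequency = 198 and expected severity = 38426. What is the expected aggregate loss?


E[S] = E[N] * E[X]
= 198 * 38426
= 7.6083e+06


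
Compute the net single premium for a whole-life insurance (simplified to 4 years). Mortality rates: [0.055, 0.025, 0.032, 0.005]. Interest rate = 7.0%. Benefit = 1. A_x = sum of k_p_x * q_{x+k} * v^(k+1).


v = 0.934579
Year 0: k_p_x=1.0, q=0.055, term=0.051402
Year 1: k_p_x=0.945, q=0.025, term=0.020635
Year 2: k_p_x=0.921375, q=0.032, term=0.024068
Year 3: k_p_x=0.891891, q=0.005, term=0.003402
A_x = 0.0995


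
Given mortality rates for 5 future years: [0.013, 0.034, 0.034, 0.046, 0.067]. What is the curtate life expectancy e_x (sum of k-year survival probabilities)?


e_x = sum_{k=1}^{n} k_p_x
k_p_x values:
  1_p_x = 0.987
  2_p_x = 0.953442
  3_p_x = 0.921025
  4_p_x = 0.878658
  5_p_x = 0.819788
e_x = 4.5599


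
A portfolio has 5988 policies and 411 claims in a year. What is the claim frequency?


frequency = claims / policies
= 411 / 5988
= 0.0686


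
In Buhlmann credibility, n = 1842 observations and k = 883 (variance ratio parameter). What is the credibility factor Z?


Z = n / (n + k)
= 1842 / (1842 + 883)
= 1842 / 2725
= 0.676


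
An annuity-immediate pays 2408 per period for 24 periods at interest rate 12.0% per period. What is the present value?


PV = PMT * (1 - (1+i)^(-n)) / i
= 2408 * (1 - (1+0.12)^(-24)) / 0.12
= 2408 * (1 - 0.065882) / 0.12
= 2408 * 7.784316
= 18744.6325


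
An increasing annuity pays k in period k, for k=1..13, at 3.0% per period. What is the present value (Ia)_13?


(Ia)_n = sum_{k=1}^{n} k * v^k, v = 1/(1+i)
v = 0.970874
Sum computed term by term:
(Ia)_13 = 70.0546


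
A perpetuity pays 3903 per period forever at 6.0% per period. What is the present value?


PV = PMT / i
= 3903 / 0.06
= 65050.0


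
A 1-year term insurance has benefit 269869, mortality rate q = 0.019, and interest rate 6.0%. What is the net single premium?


NSP = benefit * q * v
v = 1/(1+i) = 0.943396
NSP = 269869 * 0.019 * 0.943396
= 4837.2745


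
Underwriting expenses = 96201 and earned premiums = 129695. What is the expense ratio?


Expense ratio = expenses / premiums
= 96201 / 129695
= 0.7417


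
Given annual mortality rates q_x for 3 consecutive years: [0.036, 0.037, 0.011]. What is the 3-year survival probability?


p_k = 1 - q_k for each year
Survival = product of (1 - q_k)
= 0.964 * 0.963 * 0.989
= 0.9181


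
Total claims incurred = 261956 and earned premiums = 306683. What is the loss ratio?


Loss ratio = claims / premiums
= 261956 / 306683
= 0.8542


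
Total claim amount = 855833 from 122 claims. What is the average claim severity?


severity = total / number
= 855833 / 122
= 7015.0246


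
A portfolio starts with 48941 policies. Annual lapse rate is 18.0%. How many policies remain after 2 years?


remaining = initial * (1 - lapse)^years
= 48941 * (1 - 0.18)^2
= 48941 * 0.6724
= 32907.9284


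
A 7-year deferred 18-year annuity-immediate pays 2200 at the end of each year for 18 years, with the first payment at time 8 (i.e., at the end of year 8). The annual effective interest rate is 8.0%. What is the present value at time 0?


PV at time 7 of the 18-year annuity-immediate:
a_n = 2200 * (1-(1+0.08)^(-18))/0.08 = 20618.1517
Discount back 7 years to time 0:
PV = 20618.1517 * (1+0.08)^(-7)
= 20618.1517 * 0.58349
= 12030.4935


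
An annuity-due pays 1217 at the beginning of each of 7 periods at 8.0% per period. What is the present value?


PV_due = PMT * (1-(1+i)^(-n))/i * (1+i)
PV_immediate = 6336.1524
PV_due = 6336.1524 * 1.08
= 6843.0446


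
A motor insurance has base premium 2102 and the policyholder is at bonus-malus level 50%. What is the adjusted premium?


adjusted = base * BM_level / 100
= 2102 * 50 / 100
= 2102 * 0.5
= 1051.0


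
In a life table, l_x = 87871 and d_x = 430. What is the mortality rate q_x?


q_x = d_x / l_x
= 430 / 87871
= 0.0049


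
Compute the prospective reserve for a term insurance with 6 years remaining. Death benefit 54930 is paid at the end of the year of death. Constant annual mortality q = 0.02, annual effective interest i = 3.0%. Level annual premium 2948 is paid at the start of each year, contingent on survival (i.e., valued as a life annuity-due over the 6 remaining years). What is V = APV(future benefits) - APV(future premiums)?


v = 1/(1+i) = 0.970874
APV(future benefits) per unit = sum_{k=0}^{5} k_p_x * q * v^(k+1) = 0.103248
APV(future benefits) = 54930 * 0.103248 = 5671.4336
Life annuity-due factor ä_{x:6} = sum_{k=0}^{5} k_p_x * v^k = 5.317292
APV(future premiums) = 2948 * 5.317292 = 15675.3757
V = 5671.4336 - 15675.3757
= -10003.9421


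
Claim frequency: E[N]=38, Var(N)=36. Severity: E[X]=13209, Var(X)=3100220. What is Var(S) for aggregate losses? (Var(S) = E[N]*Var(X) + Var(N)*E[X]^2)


Var(S) = E[N]*Var(X) + Var(N)*E[X]^2
= 38*3100220 + 36*13209^2
= 117808360 + 6281196516
= 6.3990e+09


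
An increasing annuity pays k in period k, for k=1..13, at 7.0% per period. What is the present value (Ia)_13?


(Ia)_n = sum_{k=1}^{n} k * v^k, v = 1/(1+i)
v = 0.934579
Sum computed term by term:
(Ia)_13 = 50.6878


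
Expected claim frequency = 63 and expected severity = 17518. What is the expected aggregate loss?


E[S] = E[N] * E[X]
= 63 * 17518
= 1.1036e+06


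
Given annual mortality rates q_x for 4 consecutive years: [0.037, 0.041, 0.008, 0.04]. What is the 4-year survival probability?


p_k = 1 - q_k for each year
Survival = product of (1 - q_k)
= 0.963 * 0.959 * 0.992 * 0.96
= 0.8795


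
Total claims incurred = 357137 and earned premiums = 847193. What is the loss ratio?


Loss ratio = claims / premiums
= 357137 / 847193
= 0.4216


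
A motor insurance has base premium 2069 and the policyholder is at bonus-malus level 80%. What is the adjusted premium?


adjusted = base * BM_level / 100
= 2069 * 80 / 100
= 2069 * 0.8
= 1655.2


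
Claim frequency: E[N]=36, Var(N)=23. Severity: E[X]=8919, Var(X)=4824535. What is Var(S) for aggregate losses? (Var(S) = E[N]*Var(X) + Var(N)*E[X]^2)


Var(S) = E[N]*Var(X) + Var(N)*E[X]^2
= 36*4824535 + 23*8919^2
= 173683260 + 1829616903
= 2.0033e+09


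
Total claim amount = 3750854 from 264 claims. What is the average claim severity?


severity = total / number
= 3750854 / 264
= 14207.7803


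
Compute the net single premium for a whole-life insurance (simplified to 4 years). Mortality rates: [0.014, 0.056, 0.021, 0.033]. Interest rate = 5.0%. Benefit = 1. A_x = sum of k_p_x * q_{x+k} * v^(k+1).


v = 0.952381
Year 0: k_p_x=1.0, q=0.014, term=0.013333
Year 1: k_p_x=0.986, q=0.056, term=0.050083
Year 2: k_p_x=0.930784, q=0.021, term=0.016885
Year 3: k_p_x=0.911238, q=0.033, term=0.024739
A_x = 0.105


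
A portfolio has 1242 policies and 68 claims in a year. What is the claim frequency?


frequency = claims / policies
= 68 / 1242
= 0.0548


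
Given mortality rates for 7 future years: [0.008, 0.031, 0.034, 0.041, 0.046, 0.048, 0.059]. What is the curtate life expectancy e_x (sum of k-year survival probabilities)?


e_x = sum_{k=1}^{n} k_p_x
k_p_x values:
  1_p_x = 0.992
  2_p_x = 0.961248
  3_p_x = 0.928566
  4_p_x = 0.890494
  5_p_x = 0.849532
  6_p_x = 0.808754
  7_p_x = 0.761038
e_x = 6.1916


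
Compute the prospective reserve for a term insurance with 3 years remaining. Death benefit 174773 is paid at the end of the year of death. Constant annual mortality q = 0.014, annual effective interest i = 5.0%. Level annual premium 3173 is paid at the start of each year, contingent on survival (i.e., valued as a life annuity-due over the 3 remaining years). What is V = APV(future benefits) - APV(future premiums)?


v = 1/(1+i) = 0.952381
APV(future benefits) per unit = sum_{k=0}^{2} k_p_x * q * v^(k+1) = 0.037611
APV(future benefits) = 174773 * 0.037611 = 6573.4643
Life annuity-due factor ä_{x:3} = sum_{k=0}^{2} k_p_x * v^k = 2.820858
APV(future premiums) = 3173 * 2.820858 = 8950.5826
V = 6573.4643 - 8950.5826
= -2377.1183


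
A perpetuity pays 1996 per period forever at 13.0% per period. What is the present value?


PV = PMT / i
= 1996 / 0.13
= 15353.8462


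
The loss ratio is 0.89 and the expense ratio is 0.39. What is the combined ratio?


Combined ratio = loss ratio + expense ratio
= 0.89 + 0.39
= 1.28


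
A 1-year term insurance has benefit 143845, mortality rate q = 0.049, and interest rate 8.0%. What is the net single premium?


NSP = benefit * q * v
v = 1/(1+i) = 0.925926
NSP = 143845 * 0.049 * 0.925926
= 6526.3009


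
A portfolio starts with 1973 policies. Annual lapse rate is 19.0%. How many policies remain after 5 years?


remaining = initial * (1 - lapse)^years
= 1973 * (1 - 0.19)^5
= 1973 * 0.348678
= 687.9426


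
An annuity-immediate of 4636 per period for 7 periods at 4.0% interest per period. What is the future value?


FV = PMT * ((1+i)^n - 1) / i
= 4636 * ((1.04)^7 - 1) / 0.04
= 4636 * (1.315932 - 1) / 0.04
= 36616.4932


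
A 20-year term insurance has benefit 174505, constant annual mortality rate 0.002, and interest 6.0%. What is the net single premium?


NSP = benefit * sum_{k=0}^{n-1} k_p_x * q * v^(k+1)
With constant q=0.002, v=0.943396
Sum = 0.022595
NSP = 174505 * 0.022595
= 3942.8747


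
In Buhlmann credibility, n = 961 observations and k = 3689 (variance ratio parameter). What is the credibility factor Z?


Z = n / (n + k)
= 961 / (961 + 3689)
= 961 / 4650
= 0.2067


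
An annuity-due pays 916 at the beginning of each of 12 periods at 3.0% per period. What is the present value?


PV_due = PMT * (1-(1+i)^(-n))/i * (1+i)
PV_immediate = 9117.8677
PV_due = 9117.8677 * 1.03
= 9391.4037


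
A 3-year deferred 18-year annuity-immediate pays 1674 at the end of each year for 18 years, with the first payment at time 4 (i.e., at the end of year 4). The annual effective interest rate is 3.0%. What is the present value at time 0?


PV at time 3 of the 18-year annuity-immediate:
a_n = 1674 * (1-(1+0.03)^(-18))/0.03 = 23023.3809
Discount back 3 years to time 0:
PV = 23023.3809 * (1+0.03)^(-3)
= 23023.3809 * 0.915142
= 21069.655


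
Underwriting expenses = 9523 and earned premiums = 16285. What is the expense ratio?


Expense ratio = expenses / premiums
= 9523 / 16285
= 0.5848


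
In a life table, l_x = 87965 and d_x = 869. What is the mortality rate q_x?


q_x = d_x / l_x
= 869 / 87965
= 0.0099


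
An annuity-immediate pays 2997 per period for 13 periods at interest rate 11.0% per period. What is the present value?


PV = PMT * (1 - (1+i)^(-n)) / i
= 2997 * (1 - (1+0.11)^(-13)) / 0.11
= 2997 * (1 - 0.257514) / 0.11
= 2997 * 6.74987
= 20229.3616


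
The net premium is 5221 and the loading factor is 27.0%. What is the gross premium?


Gross = net * (1 + loading)
= 5221 * (1 + 0.27)
= 5221 * 1.27
= 6630.67


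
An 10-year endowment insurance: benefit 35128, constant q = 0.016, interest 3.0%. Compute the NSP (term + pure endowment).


Term component = 4481.0479
Pure endowment = 10_p_x * v^10 * benefit = 0.851042 * 0.744094 * 35128 = 22244.9873
NSP = 26726.0352


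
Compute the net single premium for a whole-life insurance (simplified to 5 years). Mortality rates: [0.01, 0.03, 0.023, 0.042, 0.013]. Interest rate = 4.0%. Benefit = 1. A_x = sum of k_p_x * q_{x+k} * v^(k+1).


v = 0.961538
Year 0: k_p_x=1.0, q=0.01, term=0.009615
Year 1: k_p_x=0.99, q=0.03, term=0.027459
Year 2: k_p_x=0.9603, q=0.023, term=0.019635
Year 3: k_p_x=0.938213, q=0.042, term=0.033684
Year 4: k_p_x=0.898808, q=0.013, term=0.009604
A_x = 0.1


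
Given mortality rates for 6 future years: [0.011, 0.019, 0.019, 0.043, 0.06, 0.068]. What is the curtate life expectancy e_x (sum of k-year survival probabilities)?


e_x = sum_{k=1}^{n} k_p_x
k_p_x values:
  1_p_x = 0.989
  2_p_x = 0.970209
  3_p_x = 0.951775
  4_p_x = 0.910849
  5_p_x = 0.856198
  6_p_x = 0.797976
e_x = 5.476


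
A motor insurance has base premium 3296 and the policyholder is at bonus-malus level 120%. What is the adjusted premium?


adjusted = base * BM_level / 100
= 3296 * 120 / 100
= 3296 * 1.2
= 3955.2


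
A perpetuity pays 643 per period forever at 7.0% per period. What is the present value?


PV = PMT / i
= 643 / 0.07
= 9185.7143


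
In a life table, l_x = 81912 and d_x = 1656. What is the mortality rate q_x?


q_x = d_x / l_x
= 1656 / 81912
= 0.0202


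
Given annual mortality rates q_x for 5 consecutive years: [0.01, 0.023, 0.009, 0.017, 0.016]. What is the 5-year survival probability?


p_k = 1 - q_k for each year
Survival = product of (1 - q_k)
= 0.99 * 0.977 * 0.991 * 0.983 * 0.984
= 0.9272


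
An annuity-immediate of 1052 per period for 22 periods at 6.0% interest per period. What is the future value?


FV = PMT * ((1+i)^n - 1) / i
= 1052 * ((1.06)^22 - 1) / 0.06
= 1052 * (3.603537 - 1) / 0.06
= 45648.6894


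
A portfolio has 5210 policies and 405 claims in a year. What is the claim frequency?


frequency = claims / policies
= 405 / 5210
= 0.0777


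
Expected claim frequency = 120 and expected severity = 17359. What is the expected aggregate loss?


E[S] = E[N] * E[X]
= 120 * 17359
= 2.0831e+06


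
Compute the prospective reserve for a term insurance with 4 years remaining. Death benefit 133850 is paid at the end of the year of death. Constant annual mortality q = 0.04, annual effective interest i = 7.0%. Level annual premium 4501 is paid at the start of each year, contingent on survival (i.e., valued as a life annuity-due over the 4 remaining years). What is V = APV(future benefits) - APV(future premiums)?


v = 1/(1+i) = 0.934579
APV(future benefits) per unit = sum_{k=0}^{3} k_p_x * q * v^(k+1) = 0.128014
APV(future benefits) = 133850 * 0.128014 = 17134.6289
Life annuity-due factor ä_{x:4} = sum_{k=0}^{3} k_p_x * v^k = 3.424366
APV(future premiums) = 4501 * 3.424366 = 15413.0692
V = 17134.6289 - 15413.0692
= 1721.5598


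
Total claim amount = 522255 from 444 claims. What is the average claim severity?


severity = total / number
= 522255 / 444
= 1176.25


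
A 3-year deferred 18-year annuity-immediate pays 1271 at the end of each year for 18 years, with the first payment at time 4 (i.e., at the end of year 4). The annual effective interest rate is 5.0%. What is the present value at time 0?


PV at time 3 of the 18-year annuity-immediate:
a_n = 1271 * (1-(1+0.05)^(-18))/0.05 = 14857.465
Discount back 3 years to time 0:
PV = 14857.465 * (1+0.05)^(-3)
= 14857.465 * 0.863838
= 12834.4368


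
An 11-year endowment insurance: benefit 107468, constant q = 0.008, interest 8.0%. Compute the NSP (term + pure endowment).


Term component = 5934.0393
Pure endowment = 11_p_x * v^11 * benefit = 0.915437 * 0.428883 * 107468 = 42193.5678
NSP = 48127.6071


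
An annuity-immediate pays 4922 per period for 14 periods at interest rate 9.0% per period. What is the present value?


PV = PMT * (1 - (1+i)^(-n)) / i
= 4922 * (1 - (1+0.09)^(-14)) / 0.09
= 4922 * (1 - 0.299246) / 0.09
= 4922 * 7.78615
= 38323.4322


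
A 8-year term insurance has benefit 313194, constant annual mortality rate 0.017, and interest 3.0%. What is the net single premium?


NSP = benefit * sum_{k=0}^{n-1} k_p_x * q * v^(k+1)
With constant q=0.017, v=0.970874
Sum = 0.11277
NSP = 313194 * 0.11277
= 35318.8053


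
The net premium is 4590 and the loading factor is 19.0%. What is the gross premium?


Gross = net * (1 + loading)
= 4590 * (1 + 0.19)
= 4590 * 1.19
= 5462.1


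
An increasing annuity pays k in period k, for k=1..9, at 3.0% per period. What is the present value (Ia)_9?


(Ia)_n = sum_{k=1}^{n} k * v^k, v = 1/(1+i)
v = 0.970874
Sum computed term by term:
(Ia)_9 = 37.3981


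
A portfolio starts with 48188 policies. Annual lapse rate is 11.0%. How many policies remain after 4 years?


remaining = initial * (1 - lapse)^years
= 48188 * (1 - 0.11)^4
= 48188 * 0.627422
= 30234.2311


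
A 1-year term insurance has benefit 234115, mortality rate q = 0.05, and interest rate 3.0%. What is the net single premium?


NSP = benefit * q * v
v = 1/(1+i) = 0.970874
NSP = 234115 * 0.05 * 0.970874
= 11364.8058


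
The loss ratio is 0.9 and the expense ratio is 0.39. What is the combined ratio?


Combined ratio = loss ratio + expense ratio
= 0.9 + 0.39
= 1.29


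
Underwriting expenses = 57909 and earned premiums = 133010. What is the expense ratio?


Expense ratio = expenses / premiums
= 57909 / 133010
= 0.4354


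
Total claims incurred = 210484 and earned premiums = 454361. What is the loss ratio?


Loss ratio = claims / premiums
= 210484 / 454361
= 0.4633


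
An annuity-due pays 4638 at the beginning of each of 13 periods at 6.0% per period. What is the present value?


PV_due = PMT * (1-(1+i)^(-n))/i * (1+i)
PV_immediate = 41058.7436
PV_due = 41058.7436 * 1.06
= 43522.2682


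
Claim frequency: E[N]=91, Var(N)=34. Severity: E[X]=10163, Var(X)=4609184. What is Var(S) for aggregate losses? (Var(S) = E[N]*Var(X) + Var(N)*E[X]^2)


Var(S) = E[N]*Var(X) + Var(N)*E[X]^2
= 91*4609184 + 34*10163^2
= 419435744 + 3511743346
= 3.9312e+09


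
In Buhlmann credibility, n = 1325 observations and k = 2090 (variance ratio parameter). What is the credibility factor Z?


Z = n / (n + k)
= 1325 / (1325 + 2090)
= 1325 / 3415
= 0.388


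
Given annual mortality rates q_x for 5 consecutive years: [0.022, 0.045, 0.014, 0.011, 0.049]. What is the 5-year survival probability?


p_k = 1 - q_k for each year
Survival = product of (1 - q_k)
= 0.978 * 0.955 * 0.986 * 0.989 * 0.951
= 0.8662


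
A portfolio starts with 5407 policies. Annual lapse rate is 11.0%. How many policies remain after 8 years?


remaining = initial * (1 - lapse)^years
= 5407 * (1 - 0.11)^8
= 5407 * 0.393659
= 2128.5136


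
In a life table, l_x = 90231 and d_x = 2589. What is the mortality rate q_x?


q_x = d_x / l_x
= 2589 / 90231
= 0.0287


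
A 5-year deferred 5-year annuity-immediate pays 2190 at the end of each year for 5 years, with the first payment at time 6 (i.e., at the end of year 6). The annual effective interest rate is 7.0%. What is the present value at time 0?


PV at time 5 of the 5-year annuity-immediate:
a_n = 2190 * (1-(1+0.07)^(-5))/0.07 = 8979.4324
Discount back 5 years to time 0:
PV = 8979.4324 * (1+0.07)^(-5)
= 8979.4324 * 0.712986
= 6402.2112


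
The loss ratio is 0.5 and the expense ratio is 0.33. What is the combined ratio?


Combined ratio = loss ratio + expense ratio
= 0.5 + 0.33
= 0.83


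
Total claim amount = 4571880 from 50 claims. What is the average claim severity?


severity = total / number
= 4571880 / 50
= 91437.6


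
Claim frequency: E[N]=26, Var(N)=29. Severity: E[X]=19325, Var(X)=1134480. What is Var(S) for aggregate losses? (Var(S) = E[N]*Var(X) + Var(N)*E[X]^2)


Var(S) = E[N]*Var(X) + Var(N)*E[X]^2
= 26*1134480 + 29*19325^2
= 29496480 + 10830213125
= 1.0860e+10


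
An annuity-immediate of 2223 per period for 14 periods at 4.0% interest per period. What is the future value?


FV = PMT * ((1+i)^n - 1) / i
= 2223 * ((1.04)^14 - 1) / 0.04
= 2223 * (1.731676 - 1) / 0.04
= 40662.9186


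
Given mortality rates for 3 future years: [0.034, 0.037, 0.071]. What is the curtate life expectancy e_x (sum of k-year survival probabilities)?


e_x = sum_{k=1}^{n} k_p_x
k_p_x values:
  1_p_x = 0.966
  2_p_x = 0.930258
  3_p_x = 0.86421
e_x = 2.7605


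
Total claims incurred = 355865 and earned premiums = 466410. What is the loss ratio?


Loss ratio = claims / premiums
= 355865 / 466410
= 0.763


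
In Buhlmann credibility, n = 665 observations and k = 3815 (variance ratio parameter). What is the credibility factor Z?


Z = n / (n + k)
= 665 / (665 + 3815)
= 665 / 4480
= 0.1484


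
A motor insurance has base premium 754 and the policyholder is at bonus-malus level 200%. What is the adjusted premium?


adjusted = base * BM_level / 100
= 754 * 200 / 100
= 754 * 2.0
= 1508.0


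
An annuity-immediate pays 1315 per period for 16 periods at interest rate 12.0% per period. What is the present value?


PV = PMT * (1 - (1+i)^(-n)) / i
= 1315 * (1 - (1+0.12)^(-16)) / 0.12
= 1315 * (1 - 0.163122) / 0.12
= 1315 * 6.973986
= 9170.7918
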